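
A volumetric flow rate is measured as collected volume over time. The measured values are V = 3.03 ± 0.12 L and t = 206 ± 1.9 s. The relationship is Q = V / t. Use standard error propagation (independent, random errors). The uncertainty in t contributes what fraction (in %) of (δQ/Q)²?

5.14%

(δQ/Q)² = (1·δV/V)² + (-1·δt/t)²
  V term: (1×0.0396)² = 0.00157
  t term: (-1×0.00922)² = 8.51e-05
Total = 0.00165. Share from t = 8.51e-05/0.00165 = 0.0514.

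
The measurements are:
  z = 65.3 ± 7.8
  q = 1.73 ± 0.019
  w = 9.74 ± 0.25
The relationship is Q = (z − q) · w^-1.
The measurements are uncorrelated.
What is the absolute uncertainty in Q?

0.818

Let u = z − q = 63.6. δu = √(δz² + δq²) = √(60.8 + 0.000361) = 7.80, so δu/u = 0.123.
Q is then a monomial in u, w:
δQ/Q = √((δu/u)² + (-1·δw/w)²) = √(0.0151 + 0.000659) = 0.125
Q = 6.53, so δQ = 0.125 × 6.53 = 0.818.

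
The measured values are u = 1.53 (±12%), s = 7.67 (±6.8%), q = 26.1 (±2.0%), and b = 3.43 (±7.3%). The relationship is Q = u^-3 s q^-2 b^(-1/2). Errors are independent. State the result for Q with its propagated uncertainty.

For a monomial Q ∝ u^-3, s, q^-2, b^(-1/2), fractional errors add in quadrature:
  (-3·δu/u)² = (-3×0.120)² = 0.130;  (1·δs/s)² = (1×0.0680)² = 0.00462;  (-2·δq/q)² = (-2×0.0200)² = 0.00160;  (−½·δb/b)² = (-0.5×0.0730)² = 0.00133
δQ/Q = √(0.137) = 0.370
Q = 0.00170, so δQ = 0.370 × 0.00170 = 0.000629.

0.00170 ± 0.000629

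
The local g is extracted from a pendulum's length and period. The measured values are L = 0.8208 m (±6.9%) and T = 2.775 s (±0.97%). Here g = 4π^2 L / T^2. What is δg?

0.302 m/s^2

g is a product of powers, so relative uncertainties combine in quadrature:
  (1·δL/L)² = (1×0.0690)² = 0.00476;  (-2·δT/T)² = (-2×0.00970)² = 0.000376
δg/g = √(0.00514) = 0.0717
g = 4.208 m/s^2, so δg = 0.0717 × 4.208 = 0.302 m/s^2.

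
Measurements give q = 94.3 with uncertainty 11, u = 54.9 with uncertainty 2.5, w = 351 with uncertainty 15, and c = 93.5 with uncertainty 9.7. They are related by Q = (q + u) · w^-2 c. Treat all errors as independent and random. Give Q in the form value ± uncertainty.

Let h = q + u = 149. δh = √(δq² + δu²) = √(121 + 6.25) = 11.3, so δh/h = 0.0756.
Q is then a monomial in h, w, c:
δQ/Q = √((δh/h)² + (-2·δw/w)² + (1·δc/c)²) = √(0.00572 + 0.00731 + 0.0108) = 0.154
Q = 0.113, so δQ = 0.154 × 0.113 = 0.0175.

0.113 ± 0.0175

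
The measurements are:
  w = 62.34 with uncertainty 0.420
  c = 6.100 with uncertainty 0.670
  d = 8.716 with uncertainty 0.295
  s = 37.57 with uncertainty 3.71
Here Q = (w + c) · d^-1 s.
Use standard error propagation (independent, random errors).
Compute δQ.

Let u = w + c = 68.44. δu = √(δw² + δc²) = √(0.176 + 0.449) = 0.791, so δu/u = 0.0116.
Q is then a monomial in u, d, s:
δQ/Q = √((δu/u)² + (-1·δd/d)² + (1·δs/s)²) = √(0.000133 + 0.00115 + 0.00975) = 0.105
Q = 295.0, so δQ = 0.105 × 295.0 = 31.0.

31.0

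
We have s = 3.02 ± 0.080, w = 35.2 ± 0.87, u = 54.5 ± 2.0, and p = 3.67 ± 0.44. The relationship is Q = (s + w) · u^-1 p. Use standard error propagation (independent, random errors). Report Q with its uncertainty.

2.57 ± 0.328

Let h = s + w = 38.2. δh = √(δs² + δw²) = √(0.00640 + 0.757) = 0.874, so δh/h = 0.0229.
Q is then a monomial in h, u, p:
δQ/Q = √((δh/h)² + (-1·δu/u)² + (1·δp/p)²) = √(0.000523 + 0.00135 + 0.0144) = 0.127
Q = 2.57, so δQ = 0.127 × 2.57 = 0.328.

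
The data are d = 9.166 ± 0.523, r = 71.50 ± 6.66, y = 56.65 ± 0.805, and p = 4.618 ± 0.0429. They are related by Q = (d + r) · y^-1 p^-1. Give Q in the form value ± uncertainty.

0.3083 ± 0.0261

Let u = d + r = 80.67. δu = √(δd² + δr²) = √(0.274 + 44.4) = 6.68, so δu/u = 0.0828.
Q is then a monomial in u, y, p:
δQ/Q = √((δu/u)² + (-1·δy/y)² + (-1·δp/p)²) = √(0.00686 + 0.000202 + 8.63e-05) = 0.0845
Q = 0.3083, so δQ = 0.0845 × 0.3083 = 0.0261.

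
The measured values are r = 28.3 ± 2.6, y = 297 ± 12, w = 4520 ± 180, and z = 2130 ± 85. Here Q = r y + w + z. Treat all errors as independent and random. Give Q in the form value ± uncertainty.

Let p = r·y = 8410. δp/p = √((1·δr/r)² + (1·δy/y)²) = √(0.00844 + 0.00163) = 0.100, so δp = 844.
Q = p + w + z: δQ = √(δp² + δw² + δz²) = √(7.12e+05 + 32400 + 7220) = 867
Q = 15100.

15100 ± 867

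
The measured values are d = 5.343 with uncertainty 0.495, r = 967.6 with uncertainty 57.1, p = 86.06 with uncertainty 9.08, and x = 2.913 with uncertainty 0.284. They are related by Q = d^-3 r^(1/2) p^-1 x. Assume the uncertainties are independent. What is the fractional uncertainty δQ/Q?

Q is a product of powers, so relative uncertainties combine in quadrature:
  (-3·δd/d)² = (-3×0.0926)² = 0.0772;  (½·δr/r)² = (0.5×0.0590)² = 0.000871;  (-1·δp/p)² = (-1×0.106)² = 0.0111;  (1·δx/x)² = (1×0.0975)² = 0.00951
δQ/Q = √(0.0988) = 0.314

0.314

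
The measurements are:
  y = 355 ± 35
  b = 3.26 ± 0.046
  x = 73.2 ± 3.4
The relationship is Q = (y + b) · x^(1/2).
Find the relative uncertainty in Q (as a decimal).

0.100

Let u = y + b = 358. δu = √(δy² + δb²) = √(1220 + 0.00212) = 35.0, so δu/u = 0.0977.
Q is then a monomial in u, x:
δQ/Q = √((δu/u)² + (½·δx/x)²) = √(0.00954 + 0.000539) = 0.100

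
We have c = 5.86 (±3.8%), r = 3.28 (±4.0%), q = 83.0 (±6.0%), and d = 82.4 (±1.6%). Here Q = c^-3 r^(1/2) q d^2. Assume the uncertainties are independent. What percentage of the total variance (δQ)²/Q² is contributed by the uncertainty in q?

(δQ/Q)² = (-3·δc/c)² + (½·δr/r)² + (1·δq/q)² + (2·δd/d)²
  c term: (-3×0.0380)² = 0.0130
  r term: (0.5×0.0400)² = 0.000400
  q term: (1×0.0600)² = 0.00360
  d term: (2×0.0160)² = 0.00102
Total = 0.0180. Share from q = 0.00360/0.0180 = 0.200.

20.0%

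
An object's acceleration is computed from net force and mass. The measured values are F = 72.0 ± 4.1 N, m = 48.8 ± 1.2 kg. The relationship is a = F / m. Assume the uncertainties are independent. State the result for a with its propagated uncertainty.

Each factor contributes (exponent × relative error)² to (δa/a)²:
  (1·δF/F)² = (1×0.0569)² = 0.00324;  (-1·δm/m)² = (-1×0.0246)² = 0.000605
δa/a = √(0.00385) = 0.0620
a = 1.48 m/s^2, so δa = 0.0620 × 1.48 = 0.0915 m/s^2.

1.48 ± 0.0915 m/s^2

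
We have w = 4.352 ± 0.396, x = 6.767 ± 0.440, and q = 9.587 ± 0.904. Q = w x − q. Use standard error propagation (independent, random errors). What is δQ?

3.42

Let p = w·x = 29.45. δp/p = √((1·δw/w)² + (1·δx/x)²) = √(0.00828 + 0.00423) = 0.112, so δp = 3.29.
Q = p − q: δQ = √(δp² + δq²) = √(10.8 + 0.817) = 3.42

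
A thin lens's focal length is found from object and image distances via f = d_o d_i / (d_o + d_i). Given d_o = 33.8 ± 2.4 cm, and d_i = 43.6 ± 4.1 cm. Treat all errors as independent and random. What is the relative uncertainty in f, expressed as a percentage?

5.73%

∂f/∂d_o = (d_i/(d_o+d_i))² = 0.317;  ∂f/∂d_i = (d_o/(d_o+d_i))² = 0.191
δf = √((∂f/∂d_o · δd_o)² + (∂f/∂d_i · δd_i)²) = √(0.580 + 0.611) = 1.09 cm
f = 19.0 cm, so δf/f = 1.09/19.0 = 0.0573.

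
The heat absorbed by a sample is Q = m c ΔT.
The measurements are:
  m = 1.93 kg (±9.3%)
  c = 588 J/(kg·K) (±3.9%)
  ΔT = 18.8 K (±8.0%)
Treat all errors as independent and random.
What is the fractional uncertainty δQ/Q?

0.129

Products/powers → add relative errors in quadrature, weighted by exponent:
  (1·δm/m)² = (1×0.0930)² = 0.00865;  (1·δc/c)² = (1×0.0390)² = 0.00152;  (1·δΔT/ΔT)² = (1×0.0800)² = 0.00640
δQ/Q = √(0.0166) = 0.129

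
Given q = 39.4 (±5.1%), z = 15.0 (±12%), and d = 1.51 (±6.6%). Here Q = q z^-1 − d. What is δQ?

0.357

Let p = q·z^-1 = 2.63. δp/p = √((1·δq/q)² + (-1·δz/z)²) = √(0.00260 + 0.0144) = 0.130, so δp = 0.342.
Q = p − d: δQ = √(δp² + δd²) = √(0.117 + 0.00993) = 0.357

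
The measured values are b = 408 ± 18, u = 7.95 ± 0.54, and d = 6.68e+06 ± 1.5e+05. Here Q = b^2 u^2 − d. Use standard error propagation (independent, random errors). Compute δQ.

1.71e+06

Let p = b^2·u^2 = 1.05e+07. δp/p = √((2·δb/b)² + (2·δu/u)²) = √(0.00779 + 0.0185) = 0.162, so δp = 1.7e+06.
Q = p − d: δQ = √(δp² + δd²) = √(2.9e+12 + 2.25e+10) = 1.71e+06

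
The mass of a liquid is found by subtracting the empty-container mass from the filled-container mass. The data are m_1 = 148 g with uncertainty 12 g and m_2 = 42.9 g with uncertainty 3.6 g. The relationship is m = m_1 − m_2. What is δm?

Sums and differences: (δm)² = Σ (cᵢ δxᵢ)².
  (δm_1)² = 144;  (δm_2)² = 13.0
δm = √(157) = 12.5 g

12.5 g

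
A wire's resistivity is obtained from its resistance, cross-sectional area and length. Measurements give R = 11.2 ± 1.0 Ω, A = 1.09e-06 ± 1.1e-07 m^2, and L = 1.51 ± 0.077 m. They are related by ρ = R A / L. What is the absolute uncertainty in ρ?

For a monomial ρ ∝ R, A, L^-1, fractional errors add in quadrature:
  (1·δR/R)² = (1×0.0893)² = 0.00797;  (1·δA/A)² = (1×0.101)² = 0.0102;  (-1·δL/L)² = (-1×0.0510)² = 0.00260
δρ/ρ = √(0.0208) = 0.144
ρ = 8.08e-06 Ω·m, so δρ = 0.144 × 8.08e-06 = 1.16e-06 Ω·m.

1.16e-06 Ω·m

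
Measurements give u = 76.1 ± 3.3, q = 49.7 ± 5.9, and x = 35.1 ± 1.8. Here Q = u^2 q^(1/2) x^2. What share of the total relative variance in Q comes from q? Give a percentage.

(δQ/Q)² = (2·δu/u)² + (½·δq/q)² + (2·δx/x)²
  u term: (2×0.0434)² = 0.00752
  q term: (0.5×0.119)² = 0.00352
  x term: (2×0.0513)² = 0.0105
Total = 0.0216. Share from q = 0.00352/0.0216 = 0.163.

16.3%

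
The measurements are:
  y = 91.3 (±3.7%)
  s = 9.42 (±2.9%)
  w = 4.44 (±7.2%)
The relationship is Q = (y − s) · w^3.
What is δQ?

Let u = y − s = 81.9. δu = √(δy² + δs²) = √(11.4 + 0.0746) = 3.39, so δu/u = 0.0414.
Q is then a monomial in u, w:
δQ/Q = √((δu/u)² + (3·δw/w)²) = √(0.00171 + 0.0467) = 0.220
Q = 7170, so δQ = 0.220 × 7170 = 1580.

1580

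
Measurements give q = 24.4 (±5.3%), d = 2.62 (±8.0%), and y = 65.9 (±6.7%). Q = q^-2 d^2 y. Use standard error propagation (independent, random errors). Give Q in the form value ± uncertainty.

0.760 ± 0.154

For a monomial Q ∝ q^-2, d^2, y, fractional errors add in quadrature:
  (-2·δq/q)² = (-2×0.0530)² = 0.0112;  (2·δd/d)² = (2×0.0800)² = 0.0256;  (1·δy/y)² = (1×0.0670)² = 0.00449
δQ/Q = √(0.0413) = 0.203
Q = 0.760, so δQ = 0.203 × 0.760 = 0.154.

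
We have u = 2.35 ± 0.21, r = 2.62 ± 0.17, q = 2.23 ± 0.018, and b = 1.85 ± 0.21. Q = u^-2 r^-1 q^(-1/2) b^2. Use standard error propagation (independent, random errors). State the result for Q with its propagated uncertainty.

Each factor contributes (exponent × relative error)² to (δQ/Q)²:
  (-2·δu/u)² = (-2×0.0894)² = 0.0319;  (-1·δr/r)² = (-1×0.0649)² = 0.00421;  (−½·δq/q)² = (-0.5×0.00807)² = 1.63e-05;  (2·δb/b)² = (2×0.114)² = 0.0515
δQ/Q = √(0.0877) = 0.296
Q = 0.158, so δQ = 0.296 × 0.158 = 0.0469.

0.158 ± 0.0469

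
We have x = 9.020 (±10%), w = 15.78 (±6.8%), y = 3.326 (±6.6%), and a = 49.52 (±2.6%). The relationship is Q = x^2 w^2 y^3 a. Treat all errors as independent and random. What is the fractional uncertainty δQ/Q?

0.314

For a monomial Q ∝ x^2, w^2, y^3, a, fractional errors add in quadrature:
  (2·δx/x)² = (2×0.100)² = 0.0400;  (2·δw/w)² = (2×0.0680)² = 0.0185;  (3·δy/y)² = (3×0.0660)² = 0.0392;  (1·δa/a)² = (1×0.0260)² = 0.000676
δQ/Q = √(0.0984) = 0.314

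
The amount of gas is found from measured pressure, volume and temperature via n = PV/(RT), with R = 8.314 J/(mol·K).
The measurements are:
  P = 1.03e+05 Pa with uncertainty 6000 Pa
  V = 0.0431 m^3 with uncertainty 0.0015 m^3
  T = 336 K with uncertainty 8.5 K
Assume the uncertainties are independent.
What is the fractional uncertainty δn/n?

Each factor contributes (exponent × relative error)² to (δn/n)²:
  (1·δP/P)² = (1×0.0583)² = 0.00339;  (1·δV/V)² = (1×0.0348)² = 0.00121;  (-1·δT/T)² = (-1×0.0253)² = 0.000640
δn/n = √(0.00524) = 0.0724

0.0724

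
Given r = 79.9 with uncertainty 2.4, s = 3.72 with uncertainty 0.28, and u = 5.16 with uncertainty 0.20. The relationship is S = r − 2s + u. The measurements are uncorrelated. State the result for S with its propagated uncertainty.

Sums and differences: (δS)² = Σ (cᵢ δxᵢ)².
  (δr)² = 5.76;  (2·δs)² = 0.314;  (δu)² = 0.0400
δS = √(6.11) = 2.47
S = 77.6.

77.6 ± 2.47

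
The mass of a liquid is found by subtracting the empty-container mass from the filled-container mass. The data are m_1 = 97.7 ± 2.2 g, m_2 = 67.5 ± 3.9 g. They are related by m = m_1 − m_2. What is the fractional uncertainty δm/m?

Absolute uncertainties add in quadrature for a linear combination:
  (δm_1)² = 4.84;  (δm_2)² = 15.2
δm = √(20.1) = 4.48 g
m = 30.2 g, so δm/m = 4.48/30.2 = 0.148.

0.148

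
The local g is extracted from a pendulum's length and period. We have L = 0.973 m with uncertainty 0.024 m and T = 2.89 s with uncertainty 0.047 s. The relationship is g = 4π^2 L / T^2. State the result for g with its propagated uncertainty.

4.60 ± 0.188 m/s^2

For a monomial g ∝ L, T^-2, fractional errors add in quadrature:
  (1·δL/L)² = (1×0.0247)² = 0.000608;  (-2·δT/T)² = (-2×0.0163)² = 0.00106
δg/g = √(0.00167) = 0.0408
g = 4.60 m/s^2, so δg = 0.0408 × 4.60 = 0.188 m/s^2.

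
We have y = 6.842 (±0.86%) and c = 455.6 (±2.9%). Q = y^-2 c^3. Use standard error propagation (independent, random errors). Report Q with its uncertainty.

Since Q is a product/quotient, work with relative uncertainties:
  (-2·δy/y)² = (-2×0.00860)² = 0.000296;  (3·δc/c)² = (3×0.0290)² = 0.00757
δQ/Q = √(0.00786) = 0.0887
Q = 2.02e+06, so δQ = 0.0887 × 2.02e+06 = 1.79e+05.

(2.020 ± 0.179) × 10^6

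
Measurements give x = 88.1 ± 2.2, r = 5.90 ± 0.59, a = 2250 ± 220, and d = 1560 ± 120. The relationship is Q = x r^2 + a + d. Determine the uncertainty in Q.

Let p = x·r^2 = 3070. δp/p = √((1·δx/x)² + (2·δr/r)²) = √(0.000624 + 0.0400) = 0.202, so δp = 618.
Q = p + a + d: δQ = √(δp² + δa² + δd²) = √(3.82e+05 + 48400 + 14400) = 667

667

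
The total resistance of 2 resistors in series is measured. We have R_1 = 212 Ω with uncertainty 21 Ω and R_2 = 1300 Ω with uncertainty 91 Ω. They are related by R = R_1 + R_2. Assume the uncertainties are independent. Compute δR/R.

Sums and differences: (δR)² = Σ (cᵢ δxᵢ)².
  (δR_1)² = 441;  (δR_2)² = 8280
δR = √(8720) = 93.4 Ω
R = 1510 Ω, so δR/R = 93.4/1510 = 0.0618.

0.0618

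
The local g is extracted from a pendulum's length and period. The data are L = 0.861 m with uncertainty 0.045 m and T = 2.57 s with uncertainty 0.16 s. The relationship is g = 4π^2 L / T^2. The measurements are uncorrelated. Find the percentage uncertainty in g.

Relative error in a monomial: (δg/g)² = Σ (nᵢ · δxᵢ/xᵢ)².
  (1·δL/L)² = (1×0.0523)² = 0.00273;  (-2·δT/T)² = (-2×0.0623)² = 0.0155
δg/g = √(0.0182) = 0.135

13.5%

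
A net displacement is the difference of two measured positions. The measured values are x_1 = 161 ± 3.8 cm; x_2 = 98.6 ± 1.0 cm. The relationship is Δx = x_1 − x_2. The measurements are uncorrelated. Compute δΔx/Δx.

0.0630

For a sum/difference, combine absolute errors in quadrature:
  (δx_1)² = 14.4;  (δx_2)² = 1.00
δΔx = √(15.4) = 3.93 cm
Δx = 62.4 cm, so δΔx/Δx = 3.93/62.4 = 0.0630.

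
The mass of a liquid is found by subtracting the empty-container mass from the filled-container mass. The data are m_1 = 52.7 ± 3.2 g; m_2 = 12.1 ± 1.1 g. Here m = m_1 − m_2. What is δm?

3.38 g

Each term contributes (cᵢ δxᵢ)² to (δm)²:
  (δm_1)² = 10.2;  (δm_2)² = 1.21
δm = √(11.5) = 3.38 g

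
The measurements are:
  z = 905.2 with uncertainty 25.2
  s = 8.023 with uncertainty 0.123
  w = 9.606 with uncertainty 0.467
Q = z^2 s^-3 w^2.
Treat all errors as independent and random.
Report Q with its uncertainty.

146400 ± 17700

Relative error in a monomial: (δQ/Q)² = Σ (nᵢ · δxᵢ/xᵢ)².
  (2·δz/z)² = (2×0.0278)² = 0.00310;  (-3·δs/s)² = (-3×0.0153)² = 0.00212;  (2·δw/w)² = (2×0.0486)² = 0.00945
δQ/Q = √(0.0147) = 0.121
Q = 146400, so δQ = 0.121 × 146400 = 17700.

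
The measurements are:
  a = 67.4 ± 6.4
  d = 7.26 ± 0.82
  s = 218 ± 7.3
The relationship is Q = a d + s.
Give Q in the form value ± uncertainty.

Let p = a·d = 489. δp/p = √((1·δa/a)² + (1·δd/d)²) = √(0.00902 + 0.0128) = 0.148, so δp = 72.2.
Q = p + s: δQ = √(δp² + δs²) = √(5210 + 53.3) = 72.6
Q = 707.

707 ± 72.6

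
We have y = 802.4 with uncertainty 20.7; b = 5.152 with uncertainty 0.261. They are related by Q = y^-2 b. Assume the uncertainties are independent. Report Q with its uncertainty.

(8.002 ± 0.579) × 10^-6

Since Q is a product/quotient, work with relative uncertainties:
  (-2·δy/y)² = (-2×0.0258)² = 0.00266;  (1·δb/b)² = (1×0.0507)² = 0.00257
δQ/Q = √(0.00523) = 0.0723
Q = 8.002e-06, so δQ = 0.0723 × 8.002e-06 = 5.79e-07.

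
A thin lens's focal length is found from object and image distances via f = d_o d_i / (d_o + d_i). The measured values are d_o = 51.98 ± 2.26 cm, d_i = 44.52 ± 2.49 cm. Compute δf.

∂f/∂d_o = (d_i/(d_o+d_i))² = 0.213;  ∂f/∂d_i = (d_o/(d_o+d_i))² = 0.290
δf = √((∂f/∂d_o · δd_o)² + (∂f/∂d_i · δd_i)²) = √(0.231 + 0.522) = 0.868 cm

0.868 cm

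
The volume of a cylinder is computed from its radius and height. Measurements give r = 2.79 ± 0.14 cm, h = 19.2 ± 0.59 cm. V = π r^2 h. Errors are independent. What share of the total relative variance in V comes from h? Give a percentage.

(δV/V)² = (2·δr/r)² + (1·δh/h)²
  r term: (2×0.0502)² = 0.0101
  h term: (1×0.0307)² = 0.000944
Total = 0.0110. Share from h = 0.000944/0.0110 = 0.0857.

8.57%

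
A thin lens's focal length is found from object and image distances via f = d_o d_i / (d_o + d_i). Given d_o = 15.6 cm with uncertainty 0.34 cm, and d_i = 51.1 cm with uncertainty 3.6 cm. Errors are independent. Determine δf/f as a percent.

∂f/∂d_o = (d_i/(d_o+d_i))² = 0.587;  ∂f/∂d_i = (d_o/(d_o+d_i))² = 0.0547
δf = √((∂f/∂d_o · δd_o)² + (∂f/∂d_i · δd_i)²) = √(0.0398 + 0.0388) = 0.280 cm
f = 12.0 cm, so δf/f = 0.280/12.0 = 0.0235.

2.35%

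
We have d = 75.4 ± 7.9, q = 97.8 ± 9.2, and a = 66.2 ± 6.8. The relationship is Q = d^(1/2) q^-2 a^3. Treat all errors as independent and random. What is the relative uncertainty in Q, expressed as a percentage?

36.5%

Since Q is a product/quotient, work with relative uncertainties:
  (½·δd/d)² = (0.5×0.105)² = 0.00274;  (-2·δq/q)² = (-2×0.0941)² = 0.0354;  (3·δa/a)² = (3×0.103)² = 0.0950
δQ/Q = √(0.133) = 0.365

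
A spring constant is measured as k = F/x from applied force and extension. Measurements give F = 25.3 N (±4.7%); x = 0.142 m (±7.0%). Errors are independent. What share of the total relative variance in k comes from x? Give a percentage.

(δk/k)² = (1·δF/F)² + (-1·δx/x)²
  F term: (1×0.0470)² = 0.00221
  x term: (-1×0.0700)² = 0.00490
Total = 0.00711. Share from x = 0.00490/0.00711 = 0.689.

68.9%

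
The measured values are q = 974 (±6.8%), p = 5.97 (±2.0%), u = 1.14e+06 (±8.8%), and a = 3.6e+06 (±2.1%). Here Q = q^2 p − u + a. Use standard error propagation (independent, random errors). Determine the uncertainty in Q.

Let w = q^2·p = 5.66e+06. δw/w = √((2·δq/q)² + (1·δp/p)²) = √(0.0185 + 0.000400) = 0.137, so δw = 7.79e+05.
Q = w − u + a: δQ = √(δw² + δu² + δa²) = √(6.06e+11 + 1.01e+10 + 5.72e+09) = 7.89e+05

7.89e+05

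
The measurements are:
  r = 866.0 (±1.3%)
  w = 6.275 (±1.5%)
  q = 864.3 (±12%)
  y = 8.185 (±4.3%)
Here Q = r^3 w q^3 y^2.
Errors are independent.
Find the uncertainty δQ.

6.57e+19

Relative error in a monomial: (δQ/Q)² = Σ (nᵢ · δxᵢ/xᵢ)².
  (3·δr/r)² = (3×0.0130)² = 0.00152;  (1·δw/w)² = (1×0.0150)² = 0.000225;  (3·δq/q)² = (3×0.120)² = 0.130;  (2·δy/y)² = (2×0.0430)² = 0.00740
δQ/Q = √(0.139) = 0.372
Q = 1.763e+20, so δQ = 0.372 × 1.763e+20 = 6.57e+19.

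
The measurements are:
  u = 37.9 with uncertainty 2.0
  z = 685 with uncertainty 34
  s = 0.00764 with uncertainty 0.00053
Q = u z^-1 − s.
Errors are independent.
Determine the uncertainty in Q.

0.00404

Let p = u·z^-1 = 0.0553. δp/p = √((1·δu/u)² + (-1·δz/z)²) = √(0.00278 + 0.00246) = 0.0724, so δp = 0.00401.
Q = p − s: δQ = √(δp² + δs²) = √(1.61e-05 + 2.81e-07) = 0.00404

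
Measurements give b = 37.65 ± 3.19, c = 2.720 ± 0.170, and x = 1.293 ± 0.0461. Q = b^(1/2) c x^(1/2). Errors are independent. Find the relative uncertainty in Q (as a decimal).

Since Q is a product/quotient, work with relative uncertainties:
  (½·δb/b)² = (0.5×0.0847)² = 0.00179;  (1·δc/c)² = (1×0.0625)² = 0.00391;  (½·δx/x)² = (0.5×0.0357)² = 0.000318
δQ/Q = √(0.00602) = 0.0776

0.0776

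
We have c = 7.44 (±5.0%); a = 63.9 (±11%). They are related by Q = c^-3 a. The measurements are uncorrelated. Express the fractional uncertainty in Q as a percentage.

Products/powers → add relative errors in quadrature, weighted by exponent:
  (-3·δc/c)² = (-3×0.0500)² = 0.0225;  (1·δa/a)² = (1×0.110)² = 0.0121
δQ/Q = √(0.0346) = 0.186

18.6%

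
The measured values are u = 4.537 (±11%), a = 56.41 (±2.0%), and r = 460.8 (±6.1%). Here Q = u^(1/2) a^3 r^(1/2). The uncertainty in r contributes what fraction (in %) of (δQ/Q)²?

12.3%

(δQ/Q)² = (½·δu/u)² + (3·δa/a)² + (½·δr/r)²
  u term: (0.5×0.110)² = 0.00302
  a term: (3×0.0200)² = 0.00360
  r term: (0.5×0.0610)² = 0.000930
Total = 0.00756. Share from r = 0.000930/0.00756 = 0.123.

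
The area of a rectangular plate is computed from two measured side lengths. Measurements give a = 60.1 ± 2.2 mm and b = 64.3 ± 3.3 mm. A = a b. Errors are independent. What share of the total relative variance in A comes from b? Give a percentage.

(δA/A)² = (1·δa/a)² + (1·δb/b)²
  a term: (1×0.0366)² = 0.00134
  b term: (1×0.0513)² = 0.00263
Total = 0.00397. Share from b = 0.00263/0.00397 = 0.663.

66.3%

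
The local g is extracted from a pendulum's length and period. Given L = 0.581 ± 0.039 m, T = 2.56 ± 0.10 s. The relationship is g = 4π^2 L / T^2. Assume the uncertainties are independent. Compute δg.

0.360 m/s^2

Since g is a product/quotient, work with relative uncertainties:
  (1·δL/L)² = (1×0.0671)² = 0.00451;  (-2·δT/T)² = (-2×0.0391)² = 0.00610
δg/g = √(0.0106) = 0.103
g = 3.50 m/s^2, so δg = 0.103 × 3.50 = 0.360 m/s^2.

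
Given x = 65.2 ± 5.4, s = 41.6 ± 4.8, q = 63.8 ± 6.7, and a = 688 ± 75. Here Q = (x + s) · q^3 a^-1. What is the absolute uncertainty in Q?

13700

Let u = x + s = 107. δu = √(δx² + δs²) = √(29.2 + 23.0) = 7.22, so δu/u = 0.0676.
Q is then a monomial in u, q, a:
δQ/Q = √((δu/u)² + (3·δq/q)² + (-1·δa/a)²) = √(0.00458 + 0.0993 + 0.0119) = 0.340
Q = 40300, so δQ = 0.340 × 40300 = 13700.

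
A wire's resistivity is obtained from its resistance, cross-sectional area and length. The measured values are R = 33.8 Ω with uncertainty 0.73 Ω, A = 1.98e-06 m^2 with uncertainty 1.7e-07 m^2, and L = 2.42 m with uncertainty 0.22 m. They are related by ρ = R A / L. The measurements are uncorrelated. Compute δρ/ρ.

0.127

For a monomial ρ ∝ R, A, L^-1, fractional errors add in quadrature:
  (1·δR/R)² = (1×0.0216)² = 0.000466;  (1·δA/A)² = (1×0.0859)² = 0.00737;  (-1·δL/L)² = (-1×0.0909)² = 0.00826
δρ/ρ = √(0.0161) = 0.127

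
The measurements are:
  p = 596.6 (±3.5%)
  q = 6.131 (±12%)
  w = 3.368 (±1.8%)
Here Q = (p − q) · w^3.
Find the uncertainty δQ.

Let u = p − q = 590.5. δu = √(δp² + δq²) = √(436 + 0.541) = 20.9, so δu/u = 0.0354.
Q is then a monomial in u, w:
δQ/Q = √((δu/u)² + (3·δw/w)²) = √(0.00125 + 0.00292) = 0.0646
Q = 22560, so δQ = 0.0646 × 22560 = 1460.

1460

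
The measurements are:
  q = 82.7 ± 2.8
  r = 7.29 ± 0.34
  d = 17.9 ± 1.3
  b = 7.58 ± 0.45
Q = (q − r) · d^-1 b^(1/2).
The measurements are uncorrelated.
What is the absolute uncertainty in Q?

Let u = q − r = 75.4. δu = √(δq² + δr²) = √(7.84 + 0.116) = 2.82, so δu/u = 0.0374.
Q is then a monomial in u, d, b:
δQ/Q = √((δu/u)² + (-1·δd/d)² + (½·δb/b)²) = √(0.00140 + 0.00527 + 0.000881) = 0.0869
Q = 11.6, so δQ = 0.0869 × 11.6 = 1.01.

1.01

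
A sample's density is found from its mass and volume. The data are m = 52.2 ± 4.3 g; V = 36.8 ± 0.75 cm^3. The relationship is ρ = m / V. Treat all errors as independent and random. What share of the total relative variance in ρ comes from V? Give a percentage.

5.77%

(δρ/ρ)² = (1·δm/m)² + (-1·δV/V)²
  m term: (1×0.0824)² = 0.00679
  V term: (-1×0.0204)² = 0.000415
Total = 0.00720. Share from V = 0.000415/0.00720 = 0.0577.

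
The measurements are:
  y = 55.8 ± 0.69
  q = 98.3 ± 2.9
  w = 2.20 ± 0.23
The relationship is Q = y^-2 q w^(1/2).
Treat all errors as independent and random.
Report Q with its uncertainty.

For a monomial Q ∝ y^-2, q, w^(1/2), fractional errors add in quadrature:
  (-2·δy/y)² = (-2×0.0124)² = 0.000612;  (1·δq/q)² = (1×0.0295)² = 0.000870;  (½·δw/w)² = (0.5×0.105)² = 0.00273
δQ/Q = √(0.00421) = 0.0649
Q = 0.0468, so δQ = 0.0649 × 0.0468 = 0.00304.

0.0468 ± 0.00304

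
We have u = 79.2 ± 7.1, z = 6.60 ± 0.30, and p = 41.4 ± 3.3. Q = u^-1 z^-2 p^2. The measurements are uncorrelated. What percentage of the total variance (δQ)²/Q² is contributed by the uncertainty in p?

(δQ/Q)² = (-1·δu/u)² + (-2·δz/z)² + (2·δp/p)²
  u term: (-1×0.0896)² = 0.00804
  z term: (-2×0.0455)² = 0.00826
  p term: (2×0.0797)² = 0.0254
Total = 0.0417. Share from p = 0.0254/0.0417 = 0.609.

60.9%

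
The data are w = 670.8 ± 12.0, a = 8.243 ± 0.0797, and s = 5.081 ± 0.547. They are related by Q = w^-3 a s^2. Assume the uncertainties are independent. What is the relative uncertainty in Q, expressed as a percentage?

Q is a product of powers, so relative uncertainties combine in quadrature:
  (-3·δw/w)² = (-3×0.0179)² = 0.00288;  (1·δa/a)² = (1×0.00967)² = 9.35e-05;  (2·δs/s)² = (2×0.108)² = 0.0464
δQ/Q = √(0.0493) = 0.222

22.2%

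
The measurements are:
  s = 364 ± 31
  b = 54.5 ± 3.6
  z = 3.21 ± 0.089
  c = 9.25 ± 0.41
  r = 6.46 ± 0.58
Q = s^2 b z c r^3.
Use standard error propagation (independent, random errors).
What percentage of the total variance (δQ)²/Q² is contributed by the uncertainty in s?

(δQ/Q)² = (2·δs/s)² + (1·δb/b)² + (1·δz/z)² + (1·δc/c)² + (3·δr/r)²
  s term: (2×0.0852)² = 0.0290
  b term: (1×0.0661)² = 0.00436
  z term: (1×0.0277)² = 0.000769
  c term: (1×0.0443)² = 0.00196
  r term: (3×0.0898)² = 0.0725
Total = 0.109. Share from s = 0.0290/0.109 = 0.267.

26.7%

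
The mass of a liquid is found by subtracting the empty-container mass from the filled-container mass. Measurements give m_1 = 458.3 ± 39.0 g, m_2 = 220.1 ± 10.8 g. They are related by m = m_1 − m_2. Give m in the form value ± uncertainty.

238.2 ± 40.5 g

Sums and differences: (δm)² = Σ (cᵢ δxᵢ)².
  (δm_1)² = 1520;  (δm_2)² = 117
δm = √(1640) = 40.5 g
m = 238.2 g.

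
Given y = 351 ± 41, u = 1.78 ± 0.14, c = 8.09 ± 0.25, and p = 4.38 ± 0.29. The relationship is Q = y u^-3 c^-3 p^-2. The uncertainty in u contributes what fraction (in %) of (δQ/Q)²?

(δQ/Q)² = (1·δy/y)² + (-3·δu/u)² + (-3·δc/c)² + (-2·δp/p)²
  y term: (1×0.117)² = 0.0136
  u term: (-3×0.0787)² = 0.0557
  c term: (-3×0.0309)² = 0.00859
  p term: (-2×0.0662)² = 0.0175
Total = 0.0954. Share from u = 0.0557/0.0954 = 0.583.

58.3%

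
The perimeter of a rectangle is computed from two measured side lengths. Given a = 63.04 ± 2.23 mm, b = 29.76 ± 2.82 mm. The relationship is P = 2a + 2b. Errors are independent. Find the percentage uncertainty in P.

Each term contributes (cᵢ δxᵢ)² to (δP)²:
  (2·δa)² = 19.9;  (2·δb)² = 31.8
δP = √(51.7) = 7.19 mm
P = 185.6 mm, so δP/P = 7.19/185.6 = 0.0387.

3.87%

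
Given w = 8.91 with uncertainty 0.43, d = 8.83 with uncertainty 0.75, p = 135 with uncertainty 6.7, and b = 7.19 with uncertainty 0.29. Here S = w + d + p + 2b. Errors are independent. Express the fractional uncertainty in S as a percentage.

4.06%

For a sum/difference, combine absolute errors in quadrature:
  (δw)² = 0.185;  (δd)² = 0.562;  (δp)² = 44.9;  (2·δb)² = 0.336
δS = √(46.0) = 6.78
S = 167, so δS/S = 6.78/167 = 0.0406.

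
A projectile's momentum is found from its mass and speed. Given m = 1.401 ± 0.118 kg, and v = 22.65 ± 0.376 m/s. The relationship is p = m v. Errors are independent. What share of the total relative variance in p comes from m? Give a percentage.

(δp/p)² = (1·δm/m)² + (1·δv/v)²
  m term: (1×0.0842)² = 0.00709
  v term: (1×0.0166)² = 0.000276
Total = 0.00737. Share from m = 0.00709/0.00737 = 0.963.

96.3%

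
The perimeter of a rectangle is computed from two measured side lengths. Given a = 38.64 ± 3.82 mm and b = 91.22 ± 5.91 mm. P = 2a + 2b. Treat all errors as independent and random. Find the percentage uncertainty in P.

Sums and differences: (δP)² = Σ (cᵢ δxᵢ)².
  (2·δa)² = 58.4;  (2·δb)² = 140
δP = √(198) = 14.1 mm
P = 259.7 mm, so δP/P = 14.1/259.7 = 0.0542.

5.42%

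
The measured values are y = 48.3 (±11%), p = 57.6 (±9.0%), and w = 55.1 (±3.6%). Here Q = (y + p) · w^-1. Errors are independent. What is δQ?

0.151

Let u = y + p = 106. δu = √(δy² + δp²) = √(28.2 + 26.9) = 7.42, so δu/u = 0.0701.
Q is then a monomial in u, w:
δQ/Q = √((δu/u)² + (-1·δw/w)²) = √(0.00491 + 0.00130) = 0.0788
Q = 1.92, so δQ = 0.0788 × 1.92 = 0.151.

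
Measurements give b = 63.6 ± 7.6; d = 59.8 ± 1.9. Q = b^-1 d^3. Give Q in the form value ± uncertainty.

3360 ± 514

Products/powers → add relative errors in quadrature, weighted by exponent:
  (-1·δb/b)² = (-1×0.119)² = 0.0143;  (3·δd/d)² = (3×0.0318)² = 0.00909
δQ/Q = √(0.0234) = 0.153
Q = 3360, so δQ = 0.153 × 3360 = 514.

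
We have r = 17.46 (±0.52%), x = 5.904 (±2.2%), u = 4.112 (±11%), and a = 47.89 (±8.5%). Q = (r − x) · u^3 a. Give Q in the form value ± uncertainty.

38480 ± 13100

Let w = r − x = 11.56. δw = √(δr² + δx²) = √(0.00824 + 0.0169) = 0.158, so δw/w = 0.0137.
Q is then a monomial in w, u, a:
δQ/Q = √((δw/w)² + (3·δu/u)² + (1·δa/a)²) = √(0.000188 + 0.109 + 0.00723) = 0.341
Q = 38480, so δQ = 0.341 × 38480 = 13100.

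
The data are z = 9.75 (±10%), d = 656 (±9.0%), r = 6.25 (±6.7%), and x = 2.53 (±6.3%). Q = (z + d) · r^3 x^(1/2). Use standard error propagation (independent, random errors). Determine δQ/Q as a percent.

22.2%

Let u = z + d = 666. δu = √(δz² + δd²) = √(0.951 + 3490) = 59.0, so δu/u = 0.0887.
Q is then a monomial in u, r, x:
δQ/Q = √((δu/u)² + (3·δr/r)² + (½·δx/x)²) = √(0.00787 + 0.0404 + 0.000992) = 0.222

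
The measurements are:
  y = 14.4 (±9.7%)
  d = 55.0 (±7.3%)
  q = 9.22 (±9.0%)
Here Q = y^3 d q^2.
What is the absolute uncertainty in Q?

Each factor contributes (exponent × relative error)² to (δQ/Q)²:
  (3·δy/y)² = (3×0.0970)² = 0.0847;  (1·δd/d)² = (1×0.0730)² = 0.00533;  (2·δq/q)² = (2×0.0900)² = 0.0324
δQ/Q = √(0.122) = 0.350
Q = 1.4e+07, so δQ = 0.350 × 1.4e+07 = 4.88e+06.

4.88e+06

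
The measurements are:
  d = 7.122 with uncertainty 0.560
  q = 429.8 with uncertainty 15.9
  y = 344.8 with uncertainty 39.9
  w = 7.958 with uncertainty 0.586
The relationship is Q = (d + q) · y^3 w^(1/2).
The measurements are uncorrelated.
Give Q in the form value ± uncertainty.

(5.053 ± 1.77) × 10^10

Let u = d + q = 436.9. δu = √(δd² + δq²) = √(0.314 + 253) = 15.9, so δu/u = 0.0364.
Q is then a monomial in u, y, w:
δQ/Q = √((δu/u)² + (3·δy/y)² + (½·δw/w)²) = √(0.00133 + 0.121 + 0.00136) = 0.351
Q = 5.053e+10, so δQ = 0.351 × 5.053e+10 = 1.77e+10.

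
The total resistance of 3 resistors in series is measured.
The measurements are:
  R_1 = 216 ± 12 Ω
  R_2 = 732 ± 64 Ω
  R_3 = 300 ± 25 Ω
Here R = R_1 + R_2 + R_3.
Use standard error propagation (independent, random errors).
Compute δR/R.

Sums and differences: (δR)² = Σ (cᵢ δxᵢ)².
  (δR_1)² = 144;  (δR_2)² = 4100;  (δR_3)² = 625
δR = √(4860) = 69.7 Ω
R = 1250 Ω, so δR/R = 69.7/1250 = 0.0559.

0.0559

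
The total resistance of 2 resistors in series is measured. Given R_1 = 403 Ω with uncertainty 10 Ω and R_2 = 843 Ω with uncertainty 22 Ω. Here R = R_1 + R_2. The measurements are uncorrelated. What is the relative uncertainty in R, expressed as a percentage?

1.94%

R is a linear combination, so absolute uncertainties add in quadrature:
  (δR_1)² = 100;  (δR_2)² = 484
δR = √(584) = 24.2 Ω
R = 1250 Ω, so δR/R = 24.2/1250 = 0.0194.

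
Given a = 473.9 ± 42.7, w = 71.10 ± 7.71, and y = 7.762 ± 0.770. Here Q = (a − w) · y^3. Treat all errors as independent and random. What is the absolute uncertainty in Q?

59600

Let u = a − w = 402.8. δu = √(δa² + δw²) = √(1820 + 59.4) = 43.4, so δu/u = 0.108.
Q is then a monomial in u, y:
δQ/Q = √((δu/u)² + (3·δy/y)²) = √(0.0116 + 0.0886) = 0.316
Q = 188400, so δQ = 0.316 × 188400 = 59600.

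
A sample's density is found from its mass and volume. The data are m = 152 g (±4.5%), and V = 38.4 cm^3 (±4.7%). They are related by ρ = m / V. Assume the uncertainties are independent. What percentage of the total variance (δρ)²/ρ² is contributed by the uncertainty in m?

47.8%

(δρ/ρ)² = (1·δm/m)² + (-1·δV/V)²
  m term: (1×0.0450)² = 0.00202
  V term: (-1×0.0470)² = 0.00221
Total = 0.00423. Share from m = 0.00202/0.00423 = 0.478.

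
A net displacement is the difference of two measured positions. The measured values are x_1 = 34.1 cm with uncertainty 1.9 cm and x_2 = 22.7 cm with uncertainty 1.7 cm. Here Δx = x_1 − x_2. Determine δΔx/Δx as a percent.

22.4%

Δx is a linear combination, so absolute uncertainties add in quadrature:
  (δx_1)² = 3.61;  (δx_2)² = 2.89
δΔx = √(6.50) = 2.55 cm
Δx = 11.4 cm, so δΔx/Δx = 2.55/11.4 = 0.224.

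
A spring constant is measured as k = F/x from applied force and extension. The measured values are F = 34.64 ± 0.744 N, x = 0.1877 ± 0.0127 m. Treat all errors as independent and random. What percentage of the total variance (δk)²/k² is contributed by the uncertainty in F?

(δk/k)² = (1·δF/F)² + (-1·δx/x)²
  F term: (1×0.0215)² = 0.000461
  x term: (-1×0.0677)² = 0.00458
Total = 0.00504. Share from F = 0.000461/0.00504 = 0.0915.

9.15%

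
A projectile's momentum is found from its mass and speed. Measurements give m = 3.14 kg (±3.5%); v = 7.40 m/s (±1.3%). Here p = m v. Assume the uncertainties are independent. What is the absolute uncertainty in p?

Products/powers → add relative errors in quadrature, weighted by exponent:
  (1·δm/m)² = (1×0.0350)² = 0.00123;  (1·δv/v)² = (1×0.0130)² = 0.000169
δp/p = √(0.00139) = 0.0373
p = 23.2 kg·m/s, so δp = 0.0373 × 23.2 = 0.868 kg·m/s.

0.868 kg·m/s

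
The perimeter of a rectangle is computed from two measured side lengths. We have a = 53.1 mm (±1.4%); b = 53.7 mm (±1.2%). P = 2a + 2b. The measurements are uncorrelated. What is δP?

1.97 mm

Each term contributes (cᵢ δxᵢ)² to (δP)²:
  (2·δa)² = 2.21;  (2·δb)² = 1.66
δP = √(3.87) = 1.97 mm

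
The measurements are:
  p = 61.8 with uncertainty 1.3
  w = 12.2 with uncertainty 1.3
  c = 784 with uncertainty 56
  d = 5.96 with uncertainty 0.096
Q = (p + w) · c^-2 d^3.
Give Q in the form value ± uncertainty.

Let u = p + w = 74.0. δu = √(δp² + δw²) = √(1.69 + 1.69) = 1.84, so δu/u = 0.0248.
Q is then a monomial in u, c, d:
δQ/Q = √((δu/u)² + (-2·δc/c)² + (3·δd/d)²) = √(0.000617 + 0.0204 + 0.00234) = 0.153
Q = 0.0255, so δQ = 0.153 × 0.0255 = 0.00390.

0.0255 ± 0.00390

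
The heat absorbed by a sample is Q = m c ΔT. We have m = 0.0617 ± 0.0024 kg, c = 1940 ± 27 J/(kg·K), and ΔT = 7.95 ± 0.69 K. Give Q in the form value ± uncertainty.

Relative error in a monomial: (δQ/Q)² = Σ (nᵢ · δxᵢ/xᵢ)².
  (1·δm/m)² = (1×0.0389)² = 0.00151;  (1·δc/c)² = (1×0.0139)² = 0.000194;  (1·δΔT/ΔT)² = (1×0.0868)² = 0.00753
δQ/Q = √(0.00924) = 0.0961
Q = 952 J, so δQ = 0.0961 × 952 = 91.5 J.

952 ± 91.5 J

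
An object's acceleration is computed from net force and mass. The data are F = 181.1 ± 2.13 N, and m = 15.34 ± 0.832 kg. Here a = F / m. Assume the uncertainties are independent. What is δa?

Products/powers → add relative errors in quadrature, weighted by exponent:
  (1·δF/F)² = (1×0.0118)² = 0.000138;  (-1·δm/m)² = (-1×0.0542)² = 0.00294
δa/a = √(0.00308) = 0.0555
a = 11.81 m/s^2, so δa = 0.0555 × 11.81 = 0.655 m/s^2.

0.655 m/s^2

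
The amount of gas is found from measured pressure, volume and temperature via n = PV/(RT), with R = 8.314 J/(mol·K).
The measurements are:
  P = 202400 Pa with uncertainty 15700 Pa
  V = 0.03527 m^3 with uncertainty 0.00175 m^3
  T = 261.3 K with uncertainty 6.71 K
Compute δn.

0.314 mol

Relative error in a monomial: (δn/n)² = Σ (nᵢ · δxᵢ/xᵢ)².
  (1·δP/P)² = (1×0.0776)² = 0.00602;  (1·δV/V)² = (1×0.0496)² = 0.00246;  (-1·δT/T)² = (-1×0.0257)² = 0.000659
δn/n = √(0.00914) = 0.0956
n = 3.286 mol, so δn = 0.0956 × 3.286 = 0.314 mol.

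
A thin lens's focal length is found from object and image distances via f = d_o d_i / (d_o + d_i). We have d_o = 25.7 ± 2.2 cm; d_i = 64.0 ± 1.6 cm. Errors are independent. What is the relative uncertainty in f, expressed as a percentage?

6.15%

∂f/∂d_o = (d_i/(d_o+d_i))² = 0.509;  ∂f/∂d_i = (d_o/(d_o+d_i))² = 0.0821
δf = √((∂f/∂d_o · δd_o)² + (∂f/∂d_i · δd_i)²) = √(1.25 + 0.0173) = 1.13 cm
f = 18.3 cm, so δf/f = 1.13/18.3 = 0.0615.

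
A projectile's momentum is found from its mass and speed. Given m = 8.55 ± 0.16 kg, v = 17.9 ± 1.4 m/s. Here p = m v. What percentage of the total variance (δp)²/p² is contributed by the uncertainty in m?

(δp/p)² = (1·δm/m)² + (1·δv/v)²
  m term: (1×0.0187)² = 0.000350
  v term: (1×0.0782)² = 0.00612
Total = 0.00647. Share from m = 0.000350/0.00647 = 0.0541.

5.41%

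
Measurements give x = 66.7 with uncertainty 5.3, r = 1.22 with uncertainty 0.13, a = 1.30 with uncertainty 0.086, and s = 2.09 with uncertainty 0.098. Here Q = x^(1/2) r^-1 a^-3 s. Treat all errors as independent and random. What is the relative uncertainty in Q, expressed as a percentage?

For a monomial Q ∝ x^(1/2), r^-1, a^-3, s, fractional errors add in quadrature:
  (½·δx/x)² = (0.5×0.0795)² = 0.00158;  (-1·δr/r)² = (-1×0.107)² = 0.0114;  (-3·δa/a)² = (-3×0.0662)² = 0.0394;  (1·δs/s)² = (1×0.0469)² = 0.00220
δQ/Q = √(0.0545) = 0.233

23.3%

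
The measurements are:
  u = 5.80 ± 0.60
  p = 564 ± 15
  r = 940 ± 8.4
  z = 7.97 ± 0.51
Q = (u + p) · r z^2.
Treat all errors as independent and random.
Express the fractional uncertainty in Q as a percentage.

13.1%

Let w = u + p = 570. δw = √(δu² + δp²) = √(0.360 + 225) = 15.0, so δw/w = 0.0263.
Q is then a monomial in w, r, z:
δQ/Q = √((δw/w)² + (1·δr/r)² + (2·δz/z)²) = √(0.000694 + 7.99e-05 + 0.0164) = 0.131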